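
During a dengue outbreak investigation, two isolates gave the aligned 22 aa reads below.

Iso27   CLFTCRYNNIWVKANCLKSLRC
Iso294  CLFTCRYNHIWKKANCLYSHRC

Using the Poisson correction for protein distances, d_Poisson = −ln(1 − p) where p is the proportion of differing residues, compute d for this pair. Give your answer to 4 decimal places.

0.2007

Mismatches occur at site 9 (N→H), site 12 (V→K), site 18 (K→Y), site 20 (L→H).
p = 4/22 = 0.181818.
d = −ln(1 − 0.181818) = −ln(0.818182) = 0.2007.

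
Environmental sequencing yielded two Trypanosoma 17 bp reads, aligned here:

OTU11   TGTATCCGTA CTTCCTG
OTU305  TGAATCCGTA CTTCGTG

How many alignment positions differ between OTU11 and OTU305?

Mismatches occur at site 3 (T→A), site 15 (C→G).
That gives 2 mismatches out of 17 aligned sites, so the Hamming distance is 2.

2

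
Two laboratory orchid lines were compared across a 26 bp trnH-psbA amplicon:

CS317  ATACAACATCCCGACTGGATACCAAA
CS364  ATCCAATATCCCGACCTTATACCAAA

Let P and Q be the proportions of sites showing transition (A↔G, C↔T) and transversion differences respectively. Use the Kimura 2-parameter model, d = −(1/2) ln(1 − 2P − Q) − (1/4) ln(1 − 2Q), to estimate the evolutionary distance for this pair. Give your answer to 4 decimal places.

0.2224

Mismatches occur at site 3 (A/C, transversion), site 7 (C/T, transition), site 16 (T/C, transition), site 17 (G/T, transversion), site 18 (G/T, transversion).
Of the 5 differences, 2 transitions and 3 transversions over 26 sites: P = 2/26 = 0.076923, Q = 3/26 = 0.115385.
d = −0.5·ln(0.730769) − 0.25·ln(0.769230) = −0.5·(-0.313658) − 0.25·(-0.262365) = 0.2224.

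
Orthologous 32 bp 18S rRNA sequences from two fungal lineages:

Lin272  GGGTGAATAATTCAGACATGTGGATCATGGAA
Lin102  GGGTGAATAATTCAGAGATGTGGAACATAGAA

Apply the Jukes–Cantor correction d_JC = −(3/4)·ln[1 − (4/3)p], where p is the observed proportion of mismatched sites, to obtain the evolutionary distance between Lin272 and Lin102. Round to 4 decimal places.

Mismatches occur at site 17 (C↔G), site 25 (T↔A), site 29 (G↔A).
p = 3/32 = 0.093750.
d = −0.75 · ln(1 − (4/3)·0.093750) = −0.75 · ln(0.875000) = −0.75 · (-0.133531) = 0.1001.

0.1001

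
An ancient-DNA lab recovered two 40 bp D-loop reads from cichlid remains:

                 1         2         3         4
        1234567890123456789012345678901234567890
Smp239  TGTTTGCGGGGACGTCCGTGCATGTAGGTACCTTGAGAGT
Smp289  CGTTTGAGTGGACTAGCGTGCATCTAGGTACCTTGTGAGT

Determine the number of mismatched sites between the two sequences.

Mismatches occur at site 1 (T↔C), site 7 (C↔A), site 9 (G↔T), site 14 (G↔T), site 15 (T↔A), site 16 (C↔G), site 24 (G↔C), site 36 (A↔T).
That gives 8 mismatches out of 40 aligned sites, so the Hamming distance is 8.

8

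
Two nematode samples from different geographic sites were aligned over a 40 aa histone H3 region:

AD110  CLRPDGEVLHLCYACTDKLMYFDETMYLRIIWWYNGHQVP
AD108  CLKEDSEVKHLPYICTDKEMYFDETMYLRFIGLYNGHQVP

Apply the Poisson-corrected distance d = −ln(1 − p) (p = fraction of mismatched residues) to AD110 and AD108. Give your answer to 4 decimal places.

0.2877

Differing sites — 3:R/K; 4:P/E; 6:G/S; 9:L/K; 12:C/P; 14:A/I; 19:L/E; 30:I/F; 32:W/G; 33:W/L.
p = 10/40 = 0.250000.
d = −ln(1 − 0.250000) = −ln(0.750000) = 0.2877.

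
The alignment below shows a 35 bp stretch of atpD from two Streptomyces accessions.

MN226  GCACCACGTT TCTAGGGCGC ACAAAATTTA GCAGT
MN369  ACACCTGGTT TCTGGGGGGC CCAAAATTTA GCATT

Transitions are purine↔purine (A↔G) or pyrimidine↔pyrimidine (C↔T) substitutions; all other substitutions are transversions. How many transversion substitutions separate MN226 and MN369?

Differing sites — 1:G/A (Ti); 6:A/T (Tv); 7:C/G (Tv); 14:A/G (Ti); 18:C/G (Tv); 21:A/C (Tv); 34:G/T (Tv).
Of the 7 differences, 2 transitions and 5 transversions, so the answer is 5.

5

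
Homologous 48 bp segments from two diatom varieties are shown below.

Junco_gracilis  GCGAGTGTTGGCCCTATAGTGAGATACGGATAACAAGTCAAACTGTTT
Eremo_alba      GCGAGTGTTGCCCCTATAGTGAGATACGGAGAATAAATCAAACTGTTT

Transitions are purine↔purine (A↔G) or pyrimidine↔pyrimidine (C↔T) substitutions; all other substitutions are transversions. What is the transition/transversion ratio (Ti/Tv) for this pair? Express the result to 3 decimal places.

1.000

Differing sites — 11:G/C (Tv); 31:T/G (Tv); 34:C/T (Ti); 37:G/A (Ti).
Of the 4 differences, 2 transitions and 2 transversions, so Ti/Tv = 2/2 = 1.000.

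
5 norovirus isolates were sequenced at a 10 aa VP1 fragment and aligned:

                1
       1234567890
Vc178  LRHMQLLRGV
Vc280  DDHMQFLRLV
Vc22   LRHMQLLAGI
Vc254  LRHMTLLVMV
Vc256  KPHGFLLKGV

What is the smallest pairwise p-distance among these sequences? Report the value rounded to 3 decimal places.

0.200

Pairwise Hamming distances:
  Vc178 vs Vc280: 4
  Vc178 vs Vc22: 2
  Vc178 vs Vc254: 3
  Vc178 vs Vc256: 5
  Vc280 vs Vc22: 6
  Vc280 vs Vc254: 6
  Vc280 vs Vc256: 7
  Vc22 vs Vc254: 4
  Vc22 vs Vc256: 6
  Vc254 vs Vc256: 6
The smallest is 2 mismatches, between Vc178 and Vc22; p = 2/10 = 0.200.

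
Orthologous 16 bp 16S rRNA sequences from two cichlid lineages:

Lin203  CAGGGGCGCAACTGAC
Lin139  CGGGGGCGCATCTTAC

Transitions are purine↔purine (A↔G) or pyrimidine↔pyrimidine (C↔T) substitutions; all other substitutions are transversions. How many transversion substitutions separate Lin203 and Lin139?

2

Differing sites — 2:A/G (Ti); 11:A/T (Tv); 14:G/T (Tv).
Of the 3 differences, 1 transition and 2 transversions, so the answer is 2.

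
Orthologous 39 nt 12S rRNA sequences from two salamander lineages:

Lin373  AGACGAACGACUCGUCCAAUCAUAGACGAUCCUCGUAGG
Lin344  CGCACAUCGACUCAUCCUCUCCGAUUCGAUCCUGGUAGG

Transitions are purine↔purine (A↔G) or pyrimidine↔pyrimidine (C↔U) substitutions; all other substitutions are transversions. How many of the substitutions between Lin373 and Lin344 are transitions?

1

The sequences differ at positions 1 (A/C, transversion), 3 (A/C, transversion), 4 (C/A, transversion), 5 (G/C, transversion), 7 (A/U, transversion), 14 (G/A, transition), 18 (A/U, transversion), 19 (A/C, transversion), 22 (A/C, transversion), 23 (U/G, transversion), 25 (G/U, transversion), 26 (A/U, transversion), 34 (C/G, transversion).
Of the 13 differences, 1 transition and 12 transversions, so the answer is 1.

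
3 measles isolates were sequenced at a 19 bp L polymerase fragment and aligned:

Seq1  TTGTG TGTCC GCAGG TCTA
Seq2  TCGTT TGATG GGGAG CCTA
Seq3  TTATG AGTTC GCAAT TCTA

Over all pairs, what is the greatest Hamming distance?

Pairwise Hamming distances:
  Seq1 vs Seq2: 9
  Seq1 vs Seq3: 5
  Seq2 vs Seq3: 10
The largest is 10, between Seq2 and Seq3.

10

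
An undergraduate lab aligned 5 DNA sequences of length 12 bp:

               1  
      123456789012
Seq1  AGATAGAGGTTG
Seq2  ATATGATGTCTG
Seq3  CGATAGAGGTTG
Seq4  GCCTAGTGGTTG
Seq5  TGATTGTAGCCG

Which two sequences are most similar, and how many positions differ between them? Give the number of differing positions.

1

Pairwise Hamming distances:
  Seq1 vs Seq2: 6
  Seq1 vs Seq3: 1
  Seq1 vs Seq4: 4
  Seq1 vs Seq5: 6
  Seq2 vs Seq3: 7
  Seq2 vs Seq4: 7
  Seq2 vs Seq5: 7
  Seq3 vs Seq4: 4
  Seq3 vs Seq5: 6
  Seq4 vs Seq5: 7
The smallest is 1, between Seq1 and Seq3.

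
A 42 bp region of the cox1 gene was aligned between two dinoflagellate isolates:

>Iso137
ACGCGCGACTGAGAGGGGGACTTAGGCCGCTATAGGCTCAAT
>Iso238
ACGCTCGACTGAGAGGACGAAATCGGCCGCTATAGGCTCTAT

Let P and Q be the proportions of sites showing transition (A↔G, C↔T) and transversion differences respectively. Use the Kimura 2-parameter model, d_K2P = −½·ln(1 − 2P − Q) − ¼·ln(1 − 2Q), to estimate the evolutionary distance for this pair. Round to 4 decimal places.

Differing sites — 5:G/T (Tv); 17:G/A (Ti); 18:G/C (Tv); 21:C/A (Tv); 22:T/A (Tv); 24:A/C (Tv); 40:A/T (Tv).
Of the 7 differences, 1 transition and 6 transversions over 42 sites: P = 1/42 = 0.023810, Q = 6/42 = 0.142857.
d = −0.5·ln(0.809523) − 0.25·ln(0.714286) = −0.5·(-0.211310) − 0.25·(-0.336472) = 0.1898.

0.1898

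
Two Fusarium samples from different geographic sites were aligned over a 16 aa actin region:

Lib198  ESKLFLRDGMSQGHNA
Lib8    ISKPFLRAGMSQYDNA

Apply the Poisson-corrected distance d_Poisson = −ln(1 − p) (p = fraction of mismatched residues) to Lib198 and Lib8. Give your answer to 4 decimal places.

Differing sites — 1:E/I; 4:L/P; 8:D/A; 13:G/Y; 14:H/D.
p = 5/16 = 0.312500.
d = −ln(1 − 0.312500) = −ln(0.687500) = 0.3747.

0.3747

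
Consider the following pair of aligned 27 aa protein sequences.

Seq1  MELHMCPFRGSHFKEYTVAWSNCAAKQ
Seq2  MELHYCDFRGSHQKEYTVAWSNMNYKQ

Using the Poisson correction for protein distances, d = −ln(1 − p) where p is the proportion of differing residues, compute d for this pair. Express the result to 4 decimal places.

0.2513

The sequences differ at positions 5 (M/Y), 7 (P/D), 13 (F/Q), 23 (C/M), 24 (A/N), 25 (A/Y).
p = 6/27 = 0.222222.
d = −ln(1 − 0.222222) = −ln(0.777778) = 0.2513.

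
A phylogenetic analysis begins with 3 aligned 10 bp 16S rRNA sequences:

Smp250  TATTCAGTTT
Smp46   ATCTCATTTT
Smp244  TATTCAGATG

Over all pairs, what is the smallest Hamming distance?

Pairwise Hamming distances:
  Smp250 vs Smp46: 4
  Smp250 vs Smp244: 2
  Smp46 vs Smp244: 6
The smallest is 2, between Smp250 and Smp244.

2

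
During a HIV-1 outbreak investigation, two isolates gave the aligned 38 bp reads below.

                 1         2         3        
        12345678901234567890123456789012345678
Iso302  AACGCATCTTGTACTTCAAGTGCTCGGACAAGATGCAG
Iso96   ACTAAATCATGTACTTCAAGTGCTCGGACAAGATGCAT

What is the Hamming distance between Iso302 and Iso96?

Mismatches occur at site 2 (A/C), site 3 (C/T), site 4 (G/A), site 5 (C/A), site 9 (T/A), site 38 (G/T).
That gives 6 mismatches out of 38 aligned sites, so the Hamming distance is 6.

6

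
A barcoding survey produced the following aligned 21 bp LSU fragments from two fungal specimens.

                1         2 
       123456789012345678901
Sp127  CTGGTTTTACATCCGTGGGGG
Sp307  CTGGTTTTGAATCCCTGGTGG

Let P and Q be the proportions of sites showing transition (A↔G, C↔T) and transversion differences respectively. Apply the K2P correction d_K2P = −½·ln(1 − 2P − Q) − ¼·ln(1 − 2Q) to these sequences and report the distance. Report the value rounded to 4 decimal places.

The sequences differ at positions 9 (A/G, transition), 10 (C/A, transversion), 15 (G/C, transversion), 19 (G/T, transversion).
Of the 4 differences, 1 transition and 3 transversions over 21 sites: P = 1/21 = 0.047619, Q = 3/21 = 0.142857.
d = −0.5·ln(0.761905) − 0.25·ln(0.714286) = −0.5·(-0.271933) − 0.25·(-0.336472) = 0.2201.

0.2201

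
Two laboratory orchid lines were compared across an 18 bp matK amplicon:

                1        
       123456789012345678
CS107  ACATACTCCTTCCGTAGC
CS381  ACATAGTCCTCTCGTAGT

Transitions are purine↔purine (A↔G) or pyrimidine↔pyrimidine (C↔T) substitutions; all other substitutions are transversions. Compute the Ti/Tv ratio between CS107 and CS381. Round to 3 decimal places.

Differing sites — 6:C/G (Tv); 11:T/C (Ti); 12:C/T (Ti); 18:C/T (Ti).
Of the 4 differences, 3 transitions and 1 transversion, so Ti/Tv = 3/1 = 3.000.

3.000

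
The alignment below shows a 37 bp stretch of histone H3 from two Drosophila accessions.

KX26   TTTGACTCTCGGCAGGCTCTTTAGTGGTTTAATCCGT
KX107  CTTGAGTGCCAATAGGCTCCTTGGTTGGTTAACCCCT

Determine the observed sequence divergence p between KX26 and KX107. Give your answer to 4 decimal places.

0.3514

Mismatches occur at site 1 (T/C), site 6 (C/G), site 8 (C/G), site 9 (T/C), site 11 (G/A), site 12 (G/A), site 13 (C/T), site 20 (T/C), site 23 (A/G), site 26 (G/T), site 28 (T/G), site 33 (T/C), site 36 (G/C).
There are 13 differences over 37 sites, so p = 13/37 = 0.3514.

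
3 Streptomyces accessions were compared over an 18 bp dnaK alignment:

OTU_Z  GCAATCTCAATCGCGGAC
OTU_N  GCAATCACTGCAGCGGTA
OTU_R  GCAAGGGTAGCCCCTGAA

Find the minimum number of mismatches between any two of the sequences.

7

Pairwise Hamming distances:
  OTU_Z vs OTU_N: 7
  OTU_Z vs OTU_R: 9
  OTU_N vs OTU_R: 9
The smallest is 7, between OTU_Z and OTU_N.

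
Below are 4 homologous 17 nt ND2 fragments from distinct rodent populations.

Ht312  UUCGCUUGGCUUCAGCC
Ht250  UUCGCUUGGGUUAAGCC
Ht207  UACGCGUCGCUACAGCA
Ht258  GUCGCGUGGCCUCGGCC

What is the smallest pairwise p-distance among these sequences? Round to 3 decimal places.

0.118

Pairwise Hamming distances:
  Ht312 vs Ht250: 2
  Ht312 vs Ht207: 5
  Ht312 vs Ht258: 4
  Ht250 vs Ht207: 7
  Ht250 vs Ht258: 6
  Ht207 vs Ht258: 7
The smallest is 2 mismatches, between Ht312 and Ht250; p = 2/17 = 0.118.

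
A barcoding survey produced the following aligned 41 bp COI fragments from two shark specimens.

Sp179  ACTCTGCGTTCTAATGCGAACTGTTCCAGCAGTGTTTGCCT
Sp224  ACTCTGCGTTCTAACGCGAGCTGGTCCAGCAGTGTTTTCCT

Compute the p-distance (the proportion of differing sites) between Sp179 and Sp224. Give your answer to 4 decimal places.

0.0976

Differing sites — 15:T/C; 20:A/G; 24:T/G; 38:G/T.
There are 4 differences over 41 sites, so p = 4/41 = 0.0976.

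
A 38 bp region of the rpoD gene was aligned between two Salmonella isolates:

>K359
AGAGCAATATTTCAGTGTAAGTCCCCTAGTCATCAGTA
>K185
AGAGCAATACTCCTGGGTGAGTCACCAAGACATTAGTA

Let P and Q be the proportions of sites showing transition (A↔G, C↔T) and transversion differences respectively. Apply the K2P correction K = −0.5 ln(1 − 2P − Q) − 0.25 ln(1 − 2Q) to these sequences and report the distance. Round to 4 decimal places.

0.2857

Mismatches occur at site 10 (T↔C, transition), site 12 (T↔C, transition), site 14 (A↔T, transversion), site 16 (T↔G, transversion), site 19 (A↔G, transition), site 24 (C↔A, transversion), site 27 (T↔A, transversion), site 30 (T↔A, transversion), site 34 (C↔T, transition).
Of the 9 differences, 4 transitions and 5 transversions over 38 sites: P = 4/38 = 0.105263, Q = 5/38 = 0.131579.
d = −0.5·ln(0.657895) − 0.25·ln(0.736842) = −0.5·(-0.418710) − 0.25·(-0.305382) = 0.2857.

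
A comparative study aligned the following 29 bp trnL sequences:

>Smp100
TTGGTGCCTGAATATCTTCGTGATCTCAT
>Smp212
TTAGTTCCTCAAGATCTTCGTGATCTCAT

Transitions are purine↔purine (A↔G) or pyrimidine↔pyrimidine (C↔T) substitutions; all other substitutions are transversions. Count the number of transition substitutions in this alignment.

The sequences differ at positions 3 (G/A, transition), 6 (G/T, transversion), 10 (G/C, transversion), 13 (T/G, transversion).
Of the 4 differences, 1 transition and 3 transversions, so the answer is 1.

1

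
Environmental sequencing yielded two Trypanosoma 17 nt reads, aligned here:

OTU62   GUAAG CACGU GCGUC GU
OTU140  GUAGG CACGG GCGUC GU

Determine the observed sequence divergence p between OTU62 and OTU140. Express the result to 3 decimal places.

0.118

The sequences differ at positions 4 (A/G), 10 (U/G).
There are 2 differences over 17 sites, so p = 2/17 = 0.118.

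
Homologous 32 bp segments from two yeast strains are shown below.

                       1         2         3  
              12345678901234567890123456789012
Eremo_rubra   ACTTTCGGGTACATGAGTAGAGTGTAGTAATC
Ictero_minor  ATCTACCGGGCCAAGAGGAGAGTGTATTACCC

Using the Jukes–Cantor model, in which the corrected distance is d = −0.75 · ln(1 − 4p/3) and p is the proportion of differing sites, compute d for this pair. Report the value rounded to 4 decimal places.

Differing sites — 2:C/T; 3:T/C; 5:T/A; 7:G/C; 10:T/G; 11:A/C; 14:T/A; 18:T/G; 27:G/T; 30:A/C; 31:T/C.
p = 11/32 = 0.343750.
d = −0.75 · ln(1 − (4/3)·0.343750) = −0.75 · ln(0.541667) = −0.75 · (-0.613104) = 0.4598.

0.4598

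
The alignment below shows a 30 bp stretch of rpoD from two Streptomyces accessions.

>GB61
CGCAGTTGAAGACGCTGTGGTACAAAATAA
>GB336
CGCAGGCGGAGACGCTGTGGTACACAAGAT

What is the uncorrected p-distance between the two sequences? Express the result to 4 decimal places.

Differing sites — 6:T/G; 7:T/C; 9:A/G; 25:A/C; 28:T/G; 30:A/T.
There are 6 differences over 30 sites, so p = 6/30 = 0.2000.

0.2000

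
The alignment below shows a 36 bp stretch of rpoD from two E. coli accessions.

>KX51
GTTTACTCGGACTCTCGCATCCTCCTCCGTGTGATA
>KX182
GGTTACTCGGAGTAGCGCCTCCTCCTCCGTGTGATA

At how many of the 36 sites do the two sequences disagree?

The sequences differ at positions 2 (T/G), 12 (C/G), 14 (C/A), 15 (T/G), 19 (A/C).
That gives 5 mismatches out of 36 aligned sites, so the Hamming distance is 5.

5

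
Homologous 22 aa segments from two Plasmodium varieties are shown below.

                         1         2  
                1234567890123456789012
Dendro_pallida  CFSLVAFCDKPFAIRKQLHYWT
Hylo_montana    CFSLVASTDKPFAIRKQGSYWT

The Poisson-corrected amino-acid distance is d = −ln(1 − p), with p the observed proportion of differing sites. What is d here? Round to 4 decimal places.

The sequences differ at positions 7 (F/S), 8 (C/T), 18 (L/G), 19 (H/S).
p = 4/22 = 0.181818.
d = −ln(1 − 0.181818) = −ln(0.818182) = 0.2007.

0.2007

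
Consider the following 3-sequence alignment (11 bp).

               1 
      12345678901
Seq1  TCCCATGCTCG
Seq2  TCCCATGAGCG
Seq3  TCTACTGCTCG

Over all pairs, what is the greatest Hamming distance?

5

Pairwise Hamming distances:
  Seq1 vs Seq2: 2
  Seq1 vs Seq3: 3
  Seq2 vs Seq3: 5
The largest is 5, between Seq2 and Seq3.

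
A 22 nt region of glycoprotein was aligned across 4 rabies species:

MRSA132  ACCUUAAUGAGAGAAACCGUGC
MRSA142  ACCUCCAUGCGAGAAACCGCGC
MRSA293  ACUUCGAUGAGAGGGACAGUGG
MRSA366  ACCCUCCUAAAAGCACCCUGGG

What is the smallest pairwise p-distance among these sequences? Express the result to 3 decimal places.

0.182

Pairwise Hamming distances:
  MRSA132 vs MRSA142: 4
  MRSA132 vs MRSA293: 7
  MRSA132 vs MRSA366: 10
  MRSA142 vs MRSA293: 8
  MRSA142 vs MRSA366: 11
  MRSA293 vs MRSA366: 13
The smallest is 4 mismatches, between MRSA132 and MRSA142; p = 4/22 = 0.182.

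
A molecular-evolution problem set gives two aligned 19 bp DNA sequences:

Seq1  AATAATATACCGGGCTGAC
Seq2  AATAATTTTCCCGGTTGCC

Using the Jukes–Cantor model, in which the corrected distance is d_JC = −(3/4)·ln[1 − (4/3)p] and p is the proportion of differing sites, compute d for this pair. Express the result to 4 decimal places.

Mismatches occur at site 7 (A/T), site 9 (A/T), site 12 (G/C), site 15 (C/T), site 18 (A/C).
p = 5/19 = 0.263158.
d = −0.75 · ln(1 − (4/3)·0.263158) = −0.75 · ln(0.649123) = −0.75 · (-0.432133) = 0.3241.

0.3241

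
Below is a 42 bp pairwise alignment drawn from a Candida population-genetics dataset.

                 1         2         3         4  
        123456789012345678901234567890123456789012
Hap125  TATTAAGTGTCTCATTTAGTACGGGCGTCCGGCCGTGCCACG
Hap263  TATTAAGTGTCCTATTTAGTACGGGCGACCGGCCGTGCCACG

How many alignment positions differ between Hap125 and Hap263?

Differing sites — 12:T/C; 13:C/T; 28:T/A.
That gives 3 mismatches out of 42 aligned sites, so the Hamming distance is 3.

3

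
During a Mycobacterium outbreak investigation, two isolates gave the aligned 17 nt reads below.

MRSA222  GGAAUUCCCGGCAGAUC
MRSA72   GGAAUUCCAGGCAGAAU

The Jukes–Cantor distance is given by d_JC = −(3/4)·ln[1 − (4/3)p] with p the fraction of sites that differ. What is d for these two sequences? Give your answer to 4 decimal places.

0.2012

Mismatches occur at site 9 (C/A), site 16 (U/A), site 17 (C/U).
p = 3/17 = 0.176471.
d = −0.75 · ln(1 − (4/3)·0.176471) = −0.75 · ln(0.764705) = −0.75 · (-0.268265) = 0.2012.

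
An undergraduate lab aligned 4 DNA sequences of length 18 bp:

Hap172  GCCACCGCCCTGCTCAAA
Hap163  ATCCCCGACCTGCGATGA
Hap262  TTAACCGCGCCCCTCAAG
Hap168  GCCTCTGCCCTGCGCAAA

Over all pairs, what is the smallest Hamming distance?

3

Pairwise Hamming distances:
  Hap172 vs Hap163: 8
  Hap172 vs Hap262: 7
  Hap172 vs Hap168: 3
  Hap163 vs Hap262: 12
  Hap163 vs Hap168: 8
  Hap262 vs Hap168: 10
The smallest is 3, between Hap172 and Hap168.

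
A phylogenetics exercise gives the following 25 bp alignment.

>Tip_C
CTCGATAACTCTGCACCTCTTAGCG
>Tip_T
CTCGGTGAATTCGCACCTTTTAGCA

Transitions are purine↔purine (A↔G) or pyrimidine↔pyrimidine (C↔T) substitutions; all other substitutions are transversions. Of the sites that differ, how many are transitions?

Differing sites — 5:A/G (Ti); 7:A/G (Ti); 9:C/A (Tv); 11:C/T (Ti); 12:T/C (Ti); 19:C/T (Ti); 25:G/A (Ti).
Of the 7 differences, 6 transitions and 1 transversion, so the answer is 6.

6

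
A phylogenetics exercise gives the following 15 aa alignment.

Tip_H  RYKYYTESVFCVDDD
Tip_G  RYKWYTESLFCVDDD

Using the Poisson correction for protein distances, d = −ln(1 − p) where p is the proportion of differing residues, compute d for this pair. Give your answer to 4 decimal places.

Mismatches occur at site 4 (Y→W), site 9 (V→L).
p = 2/15 = 0.133333.
d = −ln(1 − 0.133333) = −ln(0.866667) = 0.1431.

0.1431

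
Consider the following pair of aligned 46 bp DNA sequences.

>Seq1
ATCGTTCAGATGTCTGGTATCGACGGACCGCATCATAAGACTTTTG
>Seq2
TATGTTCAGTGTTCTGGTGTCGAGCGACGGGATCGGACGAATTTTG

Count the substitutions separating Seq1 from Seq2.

15

The sequences differ at positions 1 (A/T), 2 (T/A), 3 (C/T), 10 (A/T), 11 (T/G), 12 (G/T), 19 (A/G), 24 (C/G), 25 (G/C), 29 (C/G), 31 (C/G), 35 (A/G), 36 (T/G), 38 (A/C), 41 (C/A).
That gives 15 mismatches out of 46 aligned sites, so the Hamming distance is 15.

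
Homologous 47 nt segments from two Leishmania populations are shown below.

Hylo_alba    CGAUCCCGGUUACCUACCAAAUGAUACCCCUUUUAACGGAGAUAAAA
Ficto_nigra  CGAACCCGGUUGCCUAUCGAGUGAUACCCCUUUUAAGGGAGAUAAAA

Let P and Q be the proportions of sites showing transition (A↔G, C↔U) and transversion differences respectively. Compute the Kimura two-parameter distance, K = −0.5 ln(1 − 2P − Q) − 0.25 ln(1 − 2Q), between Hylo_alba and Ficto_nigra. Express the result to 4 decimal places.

0.1419

Mismatches occur at site 4 (U/A, transversion), site 12 (A/G, transition), site 17 (C/U, transition), site 19 (A/G, transition), site 21 (A/G, transition), site 37 (C/G, transversion).
Of the 6 differences, 4 transitions and 2 transversions over 47 sites: P = 4/47 = 0.085106, Q = 2/47 = 0.042553.
d = −0.5·ln(0.787235) − 0.25·ln(0.914894) = −0.5·(-0.239228) − 0.25·(-0.088947) = 0.1419.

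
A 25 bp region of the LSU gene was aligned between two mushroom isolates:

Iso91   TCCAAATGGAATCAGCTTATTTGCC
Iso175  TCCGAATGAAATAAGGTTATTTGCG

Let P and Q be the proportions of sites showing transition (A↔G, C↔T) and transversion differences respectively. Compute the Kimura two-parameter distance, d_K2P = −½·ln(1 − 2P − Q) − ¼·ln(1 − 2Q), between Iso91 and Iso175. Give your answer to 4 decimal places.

0.2329

Differing sites — 4:A/G (Ti); 9:G/A (Ti); 13:C/A (Tv); 16:C/G (Tv); 25:C/G (Tv).
Of the 5 differences, 2 transitions and 3 transversions over 25 sites: P = 2/25 = 0.080000, Q = 3/25 = 0.120000.
d = −0.5·ln(0.720000) − 0.25·ln(0.760000) = −0.5·(-0.328504) − 0.25·(-0.274437) = 0.2329.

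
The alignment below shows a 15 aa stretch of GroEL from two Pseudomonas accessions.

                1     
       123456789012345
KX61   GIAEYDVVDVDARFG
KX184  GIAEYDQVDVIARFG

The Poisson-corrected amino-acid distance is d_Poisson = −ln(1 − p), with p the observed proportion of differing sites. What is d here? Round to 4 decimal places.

Differing sites — 7:V/Q; 11:D/I.
p = 2/15 = 0.133333.
d = −ln(1 − 0.133333) = −ln(0.866667) = 0.1431.

0.1431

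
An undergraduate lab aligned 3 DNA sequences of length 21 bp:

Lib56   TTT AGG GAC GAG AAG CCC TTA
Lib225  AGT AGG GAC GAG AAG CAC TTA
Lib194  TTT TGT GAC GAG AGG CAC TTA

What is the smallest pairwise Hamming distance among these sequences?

Pairwise Hamming distances:
  Lib56 vs Lib225: 3
  Lib56 vs Lib194: 4
  Lib225 vs Lib194: 5
The smallest is 3, between Lib56 and Lib225.

3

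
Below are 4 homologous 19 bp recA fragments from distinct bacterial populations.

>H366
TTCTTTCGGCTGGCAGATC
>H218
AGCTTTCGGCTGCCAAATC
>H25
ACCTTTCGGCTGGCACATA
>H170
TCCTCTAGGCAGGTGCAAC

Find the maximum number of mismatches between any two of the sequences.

10

Pairwise Hamming distances:
  H366 vs H218: 4
  H366 vs H25: 4
  H366 vs H170: 8
  H218 vs H25: 4
  H218 vs H170: 10
  H25 vs H170: 8
The largest is 10, between H218 and H170.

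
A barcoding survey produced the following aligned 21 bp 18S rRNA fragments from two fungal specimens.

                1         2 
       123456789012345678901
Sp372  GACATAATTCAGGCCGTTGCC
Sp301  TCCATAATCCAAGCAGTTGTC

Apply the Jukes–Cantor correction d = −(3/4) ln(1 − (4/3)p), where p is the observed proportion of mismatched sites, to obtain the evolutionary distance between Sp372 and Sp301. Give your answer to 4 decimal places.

The sequences differ at positions 1 (G/T), 2 (A/C), 9 (T/C), 12 (G/A), 15 (C/A), 20 (C/T).
p = 6/21 = 0.285714.
d = −0.75 · ln(1 − (4/3)·0.285714) = −0.75 · ln(0.619048) = −0.75 · (-0.479572) = 0.3597.

0.3597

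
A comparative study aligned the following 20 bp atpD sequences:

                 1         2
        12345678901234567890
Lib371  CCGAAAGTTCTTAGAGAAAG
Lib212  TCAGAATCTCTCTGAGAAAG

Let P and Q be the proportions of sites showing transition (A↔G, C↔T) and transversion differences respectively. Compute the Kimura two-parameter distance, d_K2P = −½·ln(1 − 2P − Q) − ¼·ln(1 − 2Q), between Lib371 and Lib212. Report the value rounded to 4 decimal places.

Differing sites — 1:C/T (Ti); 3:G/A (Ti); 4:A/G (Ti); 7:G/T (Tv); 8:T/C (Ti); 12:T/C (Ti); 13:A/T (Tv).
Of the 7 differences, 5 transitions and 2 transversions over 20 sites: P = 5/20 = 0.250000, Q = 2/20 = 0.100000.
d = −0.5·ln(0.400000) − 0.25·ln(0.800000) = −0.5·(-0.916291) − 0.25·(-0.223144) = 0.5139.

0.5139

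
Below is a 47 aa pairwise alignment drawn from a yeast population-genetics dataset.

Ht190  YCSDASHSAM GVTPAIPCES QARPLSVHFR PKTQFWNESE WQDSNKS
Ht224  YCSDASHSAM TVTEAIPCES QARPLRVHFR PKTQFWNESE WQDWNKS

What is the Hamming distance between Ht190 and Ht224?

The sequences differ at positions 11 (G/T), 14 (P/E), 26 (S/R), 44 (S/W).
That gives 4 mismatches out of 47 aligned sites, so the Hamming distance is 4.

4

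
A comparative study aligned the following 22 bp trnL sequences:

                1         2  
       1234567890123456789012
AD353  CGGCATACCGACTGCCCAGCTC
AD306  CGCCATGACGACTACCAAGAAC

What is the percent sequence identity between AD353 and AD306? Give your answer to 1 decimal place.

Mismatches occur at site 3 (G/C), site 7 (A/G), site 8 (C/A), site 14 (G/A), site 17 (C/A), site 20 (C/A), site 21 (T/A).
15 of the 22 sites match, so the percent identity is 15/22 × 100 = 68.2%.

68.2%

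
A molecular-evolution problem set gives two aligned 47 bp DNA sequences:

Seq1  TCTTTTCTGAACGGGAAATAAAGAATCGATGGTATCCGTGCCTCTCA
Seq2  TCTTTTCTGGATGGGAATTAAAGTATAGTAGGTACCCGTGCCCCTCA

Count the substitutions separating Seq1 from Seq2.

9

Differing sites — 10:A/G; 12:C/T; 18:A/T; 24:A/T; 27:C/A; 29:A/T; 30:T/A; 35:T/C; 43:T/C.
That gives 9 mismatches out of 47 aligned sites, so the Hamming distance is 9.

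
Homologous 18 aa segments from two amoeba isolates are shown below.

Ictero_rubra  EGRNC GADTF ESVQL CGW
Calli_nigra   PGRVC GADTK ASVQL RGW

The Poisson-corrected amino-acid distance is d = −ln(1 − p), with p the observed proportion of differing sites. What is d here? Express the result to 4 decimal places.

Differing sites — 1:E/P; 4:N/V; 10:F/K; 11:E/A; 16:C/R.
p = 5/18 = 0.277778.
d = −ln(1 − 0.277778) = −ln(0.722222) = 0.3254.

0.3254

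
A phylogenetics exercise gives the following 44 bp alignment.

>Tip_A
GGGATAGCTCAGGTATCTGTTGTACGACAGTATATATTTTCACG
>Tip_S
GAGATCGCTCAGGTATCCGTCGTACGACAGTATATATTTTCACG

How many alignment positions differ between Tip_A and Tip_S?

The sequences differ at positions 2 (G/A), 6 (A/C), 18 (T/C), 21 (T/C).
That gives 4 mismatches out of 44 aligned sites, so the Hamming distance is 4.

4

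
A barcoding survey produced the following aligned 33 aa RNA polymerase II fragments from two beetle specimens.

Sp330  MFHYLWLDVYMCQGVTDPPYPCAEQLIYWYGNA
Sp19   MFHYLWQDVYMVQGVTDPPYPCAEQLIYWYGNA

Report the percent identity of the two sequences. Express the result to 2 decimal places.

Mismatches occur at site 7 (L↔Q), site 12 (C↔V).
31 of the 33 sites match, so the percent identity is 31/33 × 100 = 93.94%.

93.94%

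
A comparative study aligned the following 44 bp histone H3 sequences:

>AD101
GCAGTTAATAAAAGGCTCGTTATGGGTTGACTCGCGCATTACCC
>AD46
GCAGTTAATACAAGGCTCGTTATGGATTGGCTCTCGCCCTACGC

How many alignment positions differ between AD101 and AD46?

Differing sites — 11:A/C; 26:G/A; 30:A/G; 34:G/T; 38:A/C; 39:T/C; 43:C/G.
That gives 7 mismatches out of 44 aligned sites, so the Hamming distance is 7.

7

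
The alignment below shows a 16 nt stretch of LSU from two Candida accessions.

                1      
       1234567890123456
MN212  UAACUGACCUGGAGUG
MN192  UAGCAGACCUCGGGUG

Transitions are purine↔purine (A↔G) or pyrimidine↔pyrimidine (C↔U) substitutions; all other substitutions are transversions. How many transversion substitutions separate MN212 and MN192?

2

Differing sites — 3:A/G (Ti); 5:U/A (Tv); 11:G/C (Tv); 13:A/G (Ti).
Of the 4 differences, 2 transitions and 2 transversions, so the answer is 2.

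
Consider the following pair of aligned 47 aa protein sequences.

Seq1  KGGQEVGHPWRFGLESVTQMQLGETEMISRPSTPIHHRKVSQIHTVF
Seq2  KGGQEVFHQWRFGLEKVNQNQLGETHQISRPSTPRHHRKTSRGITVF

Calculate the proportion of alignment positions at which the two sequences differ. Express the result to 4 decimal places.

0.2553

The sequences differ at positions 7 (G/F), 9 (P/Q), 16 (S/K), 18 (T/N), 20 (M/N), 26 (E/H), 27 (M/Q), 35 (I/R), 40 (V/T), 42 (Q/R), 43 (I/G), 44 (H/I).
There are 12 differences over 47 sites, so p = 12/47 = 0.2553.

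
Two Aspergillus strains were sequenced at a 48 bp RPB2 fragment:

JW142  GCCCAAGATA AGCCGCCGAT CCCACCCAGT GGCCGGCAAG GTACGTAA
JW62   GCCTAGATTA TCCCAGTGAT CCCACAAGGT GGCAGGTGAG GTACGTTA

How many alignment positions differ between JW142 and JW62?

16

Mismatches occur at site 4 (C→T), site 6 (A→G), site 7 (G→A), site 8 (A→T), site 11 (A→T), site 12 (G→C), site 15 (G→A), site 16 (C→G), site 17 (C→T), site 26 (C→A), site 27 (C→A), site 28 (A→G), site 34 (C→A), site 37 (C→T), site 38 (A→G), site 47 (A→T).
That gives 16 mismatches out of 48 aligned sites, so the Hamming distance is 16.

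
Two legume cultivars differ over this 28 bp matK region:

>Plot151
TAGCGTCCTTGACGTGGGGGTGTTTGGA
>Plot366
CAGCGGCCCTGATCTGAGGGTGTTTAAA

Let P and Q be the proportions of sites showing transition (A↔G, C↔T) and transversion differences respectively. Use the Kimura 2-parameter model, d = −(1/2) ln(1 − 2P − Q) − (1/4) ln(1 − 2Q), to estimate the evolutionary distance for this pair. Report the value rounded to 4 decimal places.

The sequences differ at positions 1 (T/C, transition), 6 (T/G, transversion), 9 (T/C, transition), 13 (C/T, transition), 14 (G/C, transversion), 17 (G/A, transition), 26 (G/A, transition), 27 (G/A, transition).
Of the 8 differences, 6 transitions and 2 transversions over 28 sites: P = 6/28 = 0.214286, Q = 2/28 = 0.071429.
d = −0.5·ln(0.499999) − 0.25·ln(0.857142) = −0.5·(-0.693149) − 0.25·(-0.154152) = 0.3851.

0.3851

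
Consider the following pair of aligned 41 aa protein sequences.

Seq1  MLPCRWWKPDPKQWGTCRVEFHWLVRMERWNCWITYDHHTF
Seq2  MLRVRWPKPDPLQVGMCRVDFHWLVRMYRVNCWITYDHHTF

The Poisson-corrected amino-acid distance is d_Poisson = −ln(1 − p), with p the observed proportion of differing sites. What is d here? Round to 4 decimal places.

Differing sites — 3:P/R; 4:C/V; 7:W/P; 12:K/L; 14:W/V; 16:T/M; 20:E/D; 28:E/Y; 30:W/V.
p = 9/41 = 0.219512.
d = −ln(1 − 0.219512) = −ln(0.780488) = 0.2478.

0.2478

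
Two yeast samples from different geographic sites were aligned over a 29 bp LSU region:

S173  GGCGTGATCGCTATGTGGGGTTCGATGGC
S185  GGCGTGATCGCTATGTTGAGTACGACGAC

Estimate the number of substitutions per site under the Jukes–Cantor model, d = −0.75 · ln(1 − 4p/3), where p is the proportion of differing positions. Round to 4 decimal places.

0.1959

The sequences differ at positions 17 (G/T), 19 (G/A), 22 (T/A), 26 (T/C), 28 (G/A).
p = 5/29 = 0.172414.
d = −0.75 · ln(1 − (4/3)·0.172414) = −0.75 · ln(0.770115) = −0.75 · (-0.261215) = 0.1959.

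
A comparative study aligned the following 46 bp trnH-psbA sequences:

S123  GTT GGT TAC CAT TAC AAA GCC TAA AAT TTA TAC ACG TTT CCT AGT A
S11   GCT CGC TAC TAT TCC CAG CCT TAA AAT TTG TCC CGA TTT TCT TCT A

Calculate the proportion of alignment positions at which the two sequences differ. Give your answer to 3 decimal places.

0.370

Mismatches occur at site 2 (T→C), site 4 (G→C), site 6 (T→C), site 10 (C→T), site 14 (A→C), site 16 (A→C), site 18 (A→G), site 19 (G→C), site 21 (C→T), site 30 (A→G), site 32 (A→C), site 34 (A→C), site 35 (C→G), site 36 (G→A), site 40 (C→T), site 43 (A→T), site 44 (G→C).
There are 17 differences over 46 sites, so p = 17/46 = 0.370.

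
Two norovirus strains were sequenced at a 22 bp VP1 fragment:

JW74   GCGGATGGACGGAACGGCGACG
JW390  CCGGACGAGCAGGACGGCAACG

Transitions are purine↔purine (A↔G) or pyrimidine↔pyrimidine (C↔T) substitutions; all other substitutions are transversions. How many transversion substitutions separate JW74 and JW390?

1

Differing sites — 1:G/C (Tv); 6:T/C (Ti); 8:G/A (Ti); 9:A/G (Ti); 11:G/A (Ti); 13:A/G (Ti); 19:G/A (Ti).
Of the 7 differences, 6 transitions and 1 transversion, so the answer is 1.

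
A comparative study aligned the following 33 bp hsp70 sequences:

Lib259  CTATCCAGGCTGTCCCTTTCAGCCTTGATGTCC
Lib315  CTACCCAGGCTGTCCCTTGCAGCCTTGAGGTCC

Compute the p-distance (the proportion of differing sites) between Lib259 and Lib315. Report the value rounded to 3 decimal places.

The sequences differ at positions 4 (T/C), 19 (T/G), 29 (T/G).
There are 3 differences over 33 sites, so p = 3/33 = 0.091.

0.091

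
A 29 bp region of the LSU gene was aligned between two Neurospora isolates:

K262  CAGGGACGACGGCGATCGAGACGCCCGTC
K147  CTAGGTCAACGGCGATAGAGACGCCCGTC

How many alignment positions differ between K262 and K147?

Differing sites — 2:A/T; 3:G/A; 6:A/T; 8:G/A; 17:C/A.
That gives 5 mismatches out of 29 aligned sites, so the Hamming distance is 5.

5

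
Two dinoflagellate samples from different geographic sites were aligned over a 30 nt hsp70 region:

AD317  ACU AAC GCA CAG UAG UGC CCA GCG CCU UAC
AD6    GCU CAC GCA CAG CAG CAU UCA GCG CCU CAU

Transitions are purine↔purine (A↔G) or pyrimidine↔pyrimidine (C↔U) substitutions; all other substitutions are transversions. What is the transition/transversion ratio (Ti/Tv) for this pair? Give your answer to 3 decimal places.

8.000

Differing sites — 1:A/G (Ti); 4:A/C (Tv); 13:U/C (Ti); 16:U/C (Ti); 17:G/A (Ti); 18:C/U (Ti); 19:C/U (Ti); 28:U/C (Ti); 30:C/U (Ti).
Of the 9 differences, 8 transitions and 1 transversion, so Ti/Tv = 8/1 = 8.000.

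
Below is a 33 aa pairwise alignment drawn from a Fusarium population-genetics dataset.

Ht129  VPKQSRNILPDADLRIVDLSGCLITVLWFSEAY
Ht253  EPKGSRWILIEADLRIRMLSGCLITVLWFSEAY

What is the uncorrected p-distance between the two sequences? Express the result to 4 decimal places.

The sequences differ at positions 1 (V/E), 4 (Q/G), 7 (N/W), 10 (P/I), 11 (D/E), 17 (V/R), 18 (D/M).
There are 7 differences over 33 sites, so p = 7/33 = 0.2121.

0.2121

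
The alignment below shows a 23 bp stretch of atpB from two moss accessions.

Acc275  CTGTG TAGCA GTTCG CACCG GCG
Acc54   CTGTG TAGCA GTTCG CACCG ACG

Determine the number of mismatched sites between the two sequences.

The sequences differ at position 21 (G/A).
That gives 1 mismatch out of 23 aligned sites, so the Hamming distance is 1.

1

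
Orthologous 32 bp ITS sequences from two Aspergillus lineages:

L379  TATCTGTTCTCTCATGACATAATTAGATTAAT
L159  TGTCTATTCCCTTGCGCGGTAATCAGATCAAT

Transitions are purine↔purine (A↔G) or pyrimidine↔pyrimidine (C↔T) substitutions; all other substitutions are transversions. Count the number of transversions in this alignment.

2

Mismatches occur at site 2 (A→G, transition), site 6 (G→A, transition), site 10 (T→C, transition), site 13 (C→T, transition), site 14 (A→G, transition), site 15 (T→C, transition), site 17 (A→C, transversion), site 18 (C→G, transversion), site 19 (A→G, transition), site 24 (T→C, transition), site 29 (T→C, transition).
Of the 11 differences, 9 transitions and 2 transversions, so the answer is 2.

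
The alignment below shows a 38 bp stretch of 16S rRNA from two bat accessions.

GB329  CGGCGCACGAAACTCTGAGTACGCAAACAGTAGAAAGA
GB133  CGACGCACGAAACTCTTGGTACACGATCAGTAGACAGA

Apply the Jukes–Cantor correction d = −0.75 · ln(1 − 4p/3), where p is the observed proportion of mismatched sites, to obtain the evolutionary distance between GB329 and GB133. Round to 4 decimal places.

The sequences differ at positions 3 (G/A), 17 (G/T), 18 (A/G), 23 (G/A), 25 (A/G), 27 (A/T), 35 (A/C).
p = 7/38 = 0.184211.
d = −0.75 · ln(1 − (4/3)·0.184211) = −0.75 · ln(0.754385) = −0.75 · (-0.281852) = 0.2114.

0.2114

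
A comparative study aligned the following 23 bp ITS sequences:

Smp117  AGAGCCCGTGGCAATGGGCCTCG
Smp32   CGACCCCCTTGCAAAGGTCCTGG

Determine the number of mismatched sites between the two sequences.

7

Mismatches occur at site 1 (A→C), site 4 (G→C), site 8 (G→C), site 10 (G→T), site 15 (T→A), site 18 (G→T), site 22 (C→G).
That gives 7 mismatches out of 23 aligned sites, so the Hamming distance is 7.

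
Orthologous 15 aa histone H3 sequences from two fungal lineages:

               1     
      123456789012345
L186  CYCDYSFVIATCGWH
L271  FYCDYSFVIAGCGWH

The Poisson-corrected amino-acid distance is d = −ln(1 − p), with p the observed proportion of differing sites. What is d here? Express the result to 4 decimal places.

0.1431

Mismatches occur at site 1 (C/F), site 11 (T/G).
p = 2/15 = 0.133333.
d = −ln(1 − 0.133333) = −ln(0.866667) = 0.1431.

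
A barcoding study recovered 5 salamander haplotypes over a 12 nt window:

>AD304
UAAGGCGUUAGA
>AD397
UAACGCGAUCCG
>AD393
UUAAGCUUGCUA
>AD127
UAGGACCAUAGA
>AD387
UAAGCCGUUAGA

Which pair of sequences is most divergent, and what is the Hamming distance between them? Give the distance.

9

Pairwise Hamming distances:
  AD304 vs AD397: 5
  AD304 vs AD393: 6
  AD304 vs AD127: 4
  AD304 vs AD387: 1
  AD397 vs AD393: 7
  AD397 vs AD127: 7
  AD397 vs AD387: 6
  AD393 vs AD127: 9
  AD393 vs AD387: 7
  AD127 vs AD387: 4
The largest is 9, between AD393 and AD127.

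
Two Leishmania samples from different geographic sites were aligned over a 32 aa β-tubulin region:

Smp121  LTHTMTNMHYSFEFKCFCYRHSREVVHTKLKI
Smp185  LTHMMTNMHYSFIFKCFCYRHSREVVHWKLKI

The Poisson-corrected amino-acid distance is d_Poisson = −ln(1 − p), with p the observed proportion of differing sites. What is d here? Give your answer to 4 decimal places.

0.0984

Mismatches occur at site 4 (T↔M), site 13 (E↔I), site 28 (T↔W).
p = 3/32 = 0.093750.
d = −ln(1 − 0.093750) = −ln(0.906250) = 0.0984.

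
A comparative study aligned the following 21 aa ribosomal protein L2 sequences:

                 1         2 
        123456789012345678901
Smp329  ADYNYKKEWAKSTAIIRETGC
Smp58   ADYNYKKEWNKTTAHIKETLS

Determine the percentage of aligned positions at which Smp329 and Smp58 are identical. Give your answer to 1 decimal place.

71.4%

Mismatches occur at site 10 (A→N), site 12 (S→T), site 15 (I→H), site 17 (R→K), site 20 (G→L), site 21 (C→S).
15 of the 21 sites match, so the percent identity is 15/21 × 100 = 71.4%.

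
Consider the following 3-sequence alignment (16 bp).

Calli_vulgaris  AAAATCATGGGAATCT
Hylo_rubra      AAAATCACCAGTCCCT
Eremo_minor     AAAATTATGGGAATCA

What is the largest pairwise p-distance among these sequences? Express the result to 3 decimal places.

0.500

Pairwise Hamming distances:
  Calli_vulgaris vs Hylo_rubra: 6
  Calli_vulgaris vs Eremo_minor: 2
  Hylo_rubra vs Eremo_minor: 8
The largest is 8 mismatches, between Hylo_rubra and Eremo_minor; p = 8/16 = 0.500.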